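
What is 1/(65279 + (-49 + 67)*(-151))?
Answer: 1/62561 ≈ 1.5984e-5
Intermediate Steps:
1/(65279 + (-49 + 67)*(-151)) = 1/(65279 + 18*(-151)) = 1/(65279 - 2718) = 1/62561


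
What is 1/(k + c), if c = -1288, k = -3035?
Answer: -1/4323 ≈ -0.00023132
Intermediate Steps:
1/(k + c) = 1/(-3035 - 1288) = 1/(-4323) = -1/4323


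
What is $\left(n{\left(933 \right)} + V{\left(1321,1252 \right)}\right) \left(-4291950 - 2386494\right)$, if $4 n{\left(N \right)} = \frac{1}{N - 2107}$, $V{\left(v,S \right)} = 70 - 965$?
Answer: $\frac{7017243133731}{1174} \approx 5.9772 \cdot 10^{9}$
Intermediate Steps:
$V{\left(v,S \right)} = -895$
$n{\left(N \right)} = \frac{1}{4 \left(-2107 + N\right)}$ ($n{\left(N \right)} = \frac{1}{4 \left(N - 2107\right)} = \frac{1}{4 \left(-2107 + N\right)}$)
$\left(n{\left(933 \right)} + V{\left(1321,1252 \right)}\right) \left(-4291950 - 2386494\right) = \left(\frac{1}{4 \left(-2107 + 933\right)} - 895\right) \left(-4291950 - 2386494\right) = \left(\frac{1}{4 \left(-1174\right)} - 895\right) \left(-6678444\right) = \left(\frac{1}{4} \left(- \frac{1}{1174}\right) - 895\right) \left(-6678444\right) = \left(- \frac{1}{4696} - 895\right) \left(-6678444\right) = \left(- \frac{4202921}{4696}\right) \left(-6678444\right) = \frac{7017243133731}{1174}$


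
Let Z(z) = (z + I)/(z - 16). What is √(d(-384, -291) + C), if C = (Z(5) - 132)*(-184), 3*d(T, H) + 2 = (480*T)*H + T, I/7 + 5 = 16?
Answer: √19498077786/33 ≈ 4231.4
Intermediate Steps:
I = 77 (I = -35 + 7*16 = -35 + 112 = 77)
Z(z) = (77 + z)/(-16 + z) (Z(z) = (z + 77)/(z - 16) = (77 + z)/(-16 + z))
d(T, H) = -⅔ + T/3 + 160*H*T (d(T, H) = -⅔ + ((480*T)*H + T)/3 = -⅔ + (480*H*T + T)/3 = -⅔ + (T + 480*H*T)/3 = -⅔ + (T/3 + 160*H*T) = -⅔ + T/3 + 160*H*T)
C = 282256/11 (C = ((77 + 5)/(-16 + 5) - 132)*(-184) = (82/(-11) - 132)*(-184) = (-1/11*82 - 132)*(-184) = (-82/11 - 132)*(-184) = -1534/11*(-184) = 282256/11 ≈ 25660.)
√(d(-384, -291) + C) = √((-⅔ + (⅓)*(-384) + 160*(-291)*(-384)) + 282256/11) = √((-⅔ - 128 + 17879040) + 282256/11) = √(53636734/3 + 282256/11) = √(590850842/33) = √19498077786/33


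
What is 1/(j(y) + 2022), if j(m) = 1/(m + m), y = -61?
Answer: 122/246683 ≈ 0.00049456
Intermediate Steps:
j(m) = 1/(2*m)
1/(j(y) + 2022) = 1/((½)/(-61) + 2022) = 1/((½)*(-1/61) + 2022) = 1/(-1/122 + 2022) = 1/(246683/122) = 122/246683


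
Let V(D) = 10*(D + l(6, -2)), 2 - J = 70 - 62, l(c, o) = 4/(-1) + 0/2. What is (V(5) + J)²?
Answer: 16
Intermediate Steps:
l(c, o) = -4 (l(c, o) = 4*(-1) + 0*(½) = -4 + 0 = -4)
J = -6 (J = 2 - (70 - 62) = 2 - 1*8 = 2 - 8 = -6)
V(D) = -40 + 10*D (V(D) = 10*(D - 4) = 10*(-4 + D) = -40 + 10*D)
(V(5) + J)² = ((-40 + 10*5) - 6)² = ((-40 + 50) - 6)² = (10 - 6)² = 4² = 16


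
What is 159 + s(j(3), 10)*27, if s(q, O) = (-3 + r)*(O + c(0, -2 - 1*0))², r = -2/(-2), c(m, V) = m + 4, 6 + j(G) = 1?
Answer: -10425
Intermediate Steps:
j(G) = -5 (j(G) = -6 + 1 = -5)
c(m, V) = 4 + m
r = 1 (r = -2*(-½) = 1)
s(q, O) = -2*(4 + O)² (s(q, O) = (-3 + 1)*(O + (4 + 0))² = -2*(O + 4)² = -2*(4 + O)²)
159 + s(j(3), 10)*27 = 159 - 2*(4 + 10)²*27 = 159 - 2*14²*27 = 159 - 2*196*27 = 159 - 392*27 = 159 - 10584 = -10425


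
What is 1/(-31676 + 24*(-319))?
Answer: -1/39332 ≈ -2.5425e-5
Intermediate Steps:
1/(-31676 + 24*(-319)) = 1/(-31676 - 7656) = 1/(-39332) = -1/39332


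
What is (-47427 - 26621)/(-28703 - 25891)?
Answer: 37024/27297 ≈ 1.3563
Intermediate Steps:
(-47427 - 26621)/(-28703 - 25891) = -74048/(-54594) = -74048*(-1/54594) = 37024/27297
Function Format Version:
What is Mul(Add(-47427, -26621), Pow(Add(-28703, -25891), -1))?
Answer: Rational(37024, 27297) ≈ 1.3563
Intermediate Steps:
Mul(Add(-47427, -26621), Pow(Add(-28703, -25891), -1)) = Mul(-74048, Pow(-54594, -1)) = Mul(-74048, Rational(-1, 54594)) = Rational(37024, 27297)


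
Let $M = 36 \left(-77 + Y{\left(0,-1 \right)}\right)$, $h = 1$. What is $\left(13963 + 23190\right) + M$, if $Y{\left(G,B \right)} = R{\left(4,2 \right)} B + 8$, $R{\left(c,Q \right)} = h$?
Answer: $34633$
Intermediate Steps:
$R{\left(c,Q \right)} = 1$
$Y{\left(G,B \right)} = 8 + B$ ($Y{\left(G,B \right)} = 1 B + 8 = B + 8 = 8 + B$)
$M = -2520$ ($M = 36 \left(-77 + \left(8 - 1\right)\right) = 36 \left(-77 + 7\right) = 36 \left(-70\right) = -2520$)
$\left(13963 + 23190\right) + M = \left(13963 + 23190\right) - 2520 = 37153 - 2520 = 34633$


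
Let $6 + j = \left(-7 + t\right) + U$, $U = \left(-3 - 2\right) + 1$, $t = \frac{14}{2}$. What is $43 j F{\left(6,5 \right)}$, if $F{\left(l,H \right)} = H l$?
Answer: $-12900$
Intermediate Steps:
$t = 7$ ($t = 14 \cdot \frac{1}{2} = 7$)
$U = -4$ ($U = -5 + 1 = -4$)
$j = -10$ ($j = -6 + \left(\left(-7 + 7\right) - 4\right) = -6 + \left(0 - 4\right) = -6 - 4 = -10$)
$43 j F{\left(6,5 \right)} = 43 \left(-10\right) 5 \cdot 6 = \left(-430\right) 30 = -12900$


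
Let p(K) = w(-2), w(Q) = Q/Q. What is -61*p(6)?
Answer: -61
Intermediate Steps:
w(Q) = 1
p(K) = 1
-61*p(6) = -61*1 = -61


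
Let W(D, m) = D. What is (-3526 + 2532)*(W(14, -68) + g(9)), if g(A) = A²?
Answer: -94430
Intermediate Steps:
(-3526 + 2532)*(W(14, -68) + g(9)) = (-3526 + 2532)*(14 + 9²) = -994*(14 + 81) = -994*95 = -94430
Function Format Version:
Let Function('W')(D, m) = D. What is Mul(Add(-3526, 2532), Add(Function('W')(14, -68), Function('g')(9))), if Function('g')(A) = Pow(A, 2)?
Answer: -94430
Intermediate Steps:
Mul(Add(-3526, 2532), Add(Function('W')(14, -68), Function('g')(9))) = Mul(Add(-3526, 2532), Add(14, Pow(9, 2))) = Mul(-994, Add(14, 81)) = Mul(-994, 95) = -94430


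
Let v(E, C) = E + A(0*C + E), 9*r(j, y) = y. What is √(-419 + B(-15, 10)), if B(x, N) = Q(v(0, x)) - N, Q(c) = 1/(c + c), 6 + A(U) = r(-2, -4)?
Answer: I*√1443417/58 ≈ 20.714*I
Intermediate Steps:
r(j, y) = y/9
A(U) = -58/9 (A(U) = -6 + (⅑)*(-4) = -6 - 4/9 = -58/9)
v(E, C) = -58/9 + E (v(E, C) = E - 58/9 = -58/9 + E)
Q(c) = 1/(2*c)
B(x, N) = -9/116 - N (B(x, N) = 1/(2*(-58/9 + 0)) - N = 1/(2*(-58/9)) - N = (½)*(-9/58) - N = -9/116 - N)
√(-419 + B(-15, 10)) = √(-419 + (-9/116 - 1*10)) = √(-419 + (-9/116 - 10)) = √(-419 - 1169/116) = √(-49773/116) = I*√1443417/58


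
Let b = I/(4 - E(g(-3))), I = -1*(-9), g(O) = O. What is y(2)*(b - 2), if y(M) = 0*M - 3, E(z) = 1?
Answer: -3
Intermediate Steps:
y(M) = -3 (y(M) = 0 - 3 = -3)
I = 9
b = 3 (b = 9/(4 - 1*1) = 9/(4 - 1) = 9/3 = 9*(⅓) = 3)
y(2)*(b - 2) = -3*(3 - 2) = -3*1 = -3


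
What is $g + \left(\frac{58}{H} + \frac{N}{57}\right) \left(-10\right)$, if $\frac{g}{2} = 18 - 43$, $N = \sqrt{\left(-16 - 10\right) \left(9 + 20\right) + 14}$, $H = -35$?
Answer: $- \frac{234}{7} - \frac{20 i \sqrt{185}}{57} \approx -33.429 - 4.7724 i$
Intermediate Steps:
$N = 2 i \sqrt{185}$ ($N = \sqrt{\left(-26\right) 29 + 14} = \sqrt{-754 + 14} = \sqrt{-740} = 2 i \sqrt{185} \approx 27.203 i$)
$g = -50$ ($g = 2 \left(18 - 43\right) = 2 \left(-25\right) = -50$)
$g + \left(\frac{58}{H} + \frac{N}{57}\right) \left(-10\right) = -50 + \left(\frac{58}{-35} + \frac{2 i \sqrt{185}}{57}\right) \left(-10\right) = -50 + \left(58 \left(- \frac{1}{35}\right) + 2 i \sqrt{185} \cdot \frac{1}{57}\right) \left(-10\right) = -50 + \left(- \frac{58}{35} + \frac{2 i \sqrt{185}}{57}\right) \left(-10\right) = -50 + \left(\frac{116}{7} - \frac{20 i \sqrt{185}}{57}\right) = - \frac{234}{7} - \frac{20 i \sqrt{185}}{57}$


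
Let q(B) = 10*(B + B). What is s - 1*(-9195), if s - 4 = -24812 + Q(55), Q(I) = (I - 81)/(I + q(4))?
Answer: -2107781/135 ≈ -15613.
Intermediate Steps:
q(B) = 20*B (q(B) = 10*(2*B) = 20*B)
Q(I) = (-81 + I)/(80 + I) (Q(I) = (I - 81)/(I + 20*4) = (-81 + I)/(I + 80) = (-81 + I)/(80 + I))
s = -3349106/135 (s = 4 + (-24812 + (-81 + 55)/(80 + 55)) = 4 + (-24812 - 26/135) = 4 - 3349646/135 = -3349106/135 ≈ -24808.)
s - 1*(-9195) = -3349106/135 - 1*(-9195) = -3349106/135 + 9195 = -2107781/135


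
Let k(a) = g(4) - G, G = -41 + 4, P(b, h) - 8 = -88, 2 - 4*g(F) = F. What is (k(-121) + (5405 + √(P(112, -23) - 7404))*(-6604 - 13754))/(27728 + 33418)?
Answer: -220069907/122292 - 2262*I*√1871/3397 ≈ -1799.5 - 28.803*I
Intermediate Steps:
g(F) = ½ - F/4
P(b, h) = -80 (P(b, h) = 8 - 88 = -80)
G = -37
k(a) = 73/2 (k(a) = (½ - ¼*4) - 1*(-37) = (½ - 1) + 37 = -½ + 37 = 73/2)
(k(-121) + (5405 + √(P(112, -23) - 7404))*(-6604 - 13754))/(27728 + 33418) = (73/2 + (5405 + √(-80 - 7404))*(-6604 - 13754))/(27728 + 33418) = (73/2 + (5405 + √(-7484))*(-20358))/61146 = (73/2 + (5405 + 2*I*√1871)*(-20358))*(1/61146) = (73/2 + (-110034990 - 40716*I*√1871))*(1/61146) = (-220069907/2 - 40716*I*√1871)*(1/61146) = -220069907/122292 - 2262*I*√1871/3397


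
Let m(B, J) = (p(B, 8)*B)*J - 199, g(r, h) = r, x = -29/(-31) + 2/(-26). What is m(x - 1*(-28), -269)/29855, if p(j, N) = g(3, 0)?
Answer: -9465607/12031565 ≈ -0.78673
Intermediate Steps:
x = 346/403 (x = -29*(-1/31) + 2*(-1/26) = 29/31 - 1/13 = 346/403 ≈ 0.85856)
p(j, N) = 3
m(B, J) = -199 + 3*B*J (m(B, J) = (3*B)*J - 199 = 3*B*J - 199 = -199 + 3*B*J)
m(x - 1*(-28), -269)/29855 = (-199 + 3*(346/403 - 1*(-28))*(-269))/29855 = (-199 + 3*(346/403 + 28)*(-269))*(1/29855) = (-199 + 3*(11630/403)*(-269))*(1/29855) = (-199 - 9385410/403)*(1/29855) = -9465607/403*1/29855 = -9465607/12031565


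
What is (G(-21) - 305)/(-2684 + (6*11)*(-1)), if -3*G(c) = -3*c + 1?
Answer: 89/750 ≈ 0.11867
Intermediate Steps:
G(c) = -1/3 + c (G(c) = -(-3*c + 1)/3 = -(1 - 3*c)/3 = -1/3 + c)
(G(-21) - 305)/(-2684 + (6*11)*(-1)) = ((-1/3 - 21) - 305)/(-2684 + (6*11)*(-1)) = (-64/3 - 305)/(-2684 + 66*(-1)) = -979/(3*(-2684 - 66)) = -979/3/(-2750) = -979/3*(-1/2750) = 89/750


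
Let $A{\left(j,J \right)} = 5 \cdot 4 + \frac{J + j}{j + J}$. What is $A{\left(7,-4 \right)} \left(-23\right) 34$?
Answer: $-16422$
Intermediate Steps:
$A{\left(j,J \right)} = 21$ ($A{\left(j,J \right)} = 20 + \frac{J + j}{J + j} = 20 + 1 = 21$)
$A{\left(7,-4 \right)} \left(-23\right) 34 = 21 \left(-23\right) 34 = \left(-483\right) 34 = -16422$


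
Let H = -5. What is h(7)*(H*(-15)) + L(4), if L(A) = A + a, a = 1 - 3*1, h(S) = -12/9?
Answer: -98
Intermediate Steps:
h(S) = -4/3 (h(S) = -12*⅑ = -4/3)
a = -2 (a = 1 - 3 = -2)
L(A) = -2 + A (L(A) = A - 2 = -2 + A)
h(7)*(H*(-15)) + L(4) = -(-20)*(-15)/3 + (-2 + 4) = -4/3*75 + 2 = -100 + 2 = -98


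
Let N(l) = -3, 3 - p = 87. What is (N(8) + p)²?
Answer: 7569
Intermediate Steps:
p = -84 (p = 3 - 1*87 = 3 - 87 = -84)
(N(8) + p)² = (-3 - 84)² = (-87)² = 7569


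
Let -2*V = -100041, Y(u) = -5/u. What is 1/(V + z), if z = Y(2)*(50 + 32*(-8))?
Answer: 2/101071 ≈ 1.9788e-5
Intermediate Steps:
V = 100041/2 (V = -1/2*(-100041) = 100041/2 ≈ 50021.)
z = 515 (z = (-5/2)*(50 + 32*(-8)) = (-5*1/2)*(50 - 256) = -5/2*(-206) = 515)
1/(V + z) = 1/(100041/2 + 515) = 1/(101071/2) = 2/101071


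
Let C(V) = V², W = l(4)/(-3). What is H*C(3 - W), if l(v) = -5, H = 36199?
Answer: 579184/9 ≈ 64354.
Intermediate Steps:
W = 5/3 (W = -5/(-3) = -5*(-⅓) = 5/3 ≈ 1.6667)
H*C(3 - W) = 36199*(3 - 1*5/3)² = 36199*(3 - 5/3)² = 36199*(4/3)² = 36199*(16/9) = 579184/9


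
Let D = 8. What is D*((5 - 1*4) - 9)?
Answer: -64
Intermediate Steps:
D*((5 - 1*4) - 9) = 8*((5 - 1*4) - 9) = 8*((5 - 4) - 9) = 8*(1 - 9) = 8*(-8) = -64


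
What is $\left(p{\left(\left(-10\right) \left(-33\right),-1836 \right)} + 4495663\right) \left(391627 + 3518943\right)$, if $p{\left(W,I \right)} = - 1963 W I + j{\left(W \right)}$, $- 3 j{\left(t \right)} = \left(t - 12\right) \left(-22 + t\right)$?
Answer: $4668459798159350$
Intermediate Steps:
$j{\left(t \right)} = - \frac{\left(-22 + t\right) \left(-12 + t\right)}{3}$ ($j{\left(t \right)} = - \frac{\left(t - 12\right) \left(-22 + t\right)}{3} = - \frac{\left(-12 + t\right) \left(-22 + t\right)}{3} = - \frac{\left(-22 + t\right) \left(-12 + t\right)}{3}$)
$p{\left(W,I \right)} = -88 - \frac{W^{2}}{3} + \frac{34 W}{3} - 1963 I W$ ($p{\left(W,I \right)} = - 1963 W I - \left(88 - \frac{34 W}{3} + \frac{W^{2}}{3}\right) = - 1963 I W - \left(88 - \frac{34 W}{3} + \frac{W^{2}}{3}\right) = -88 - \frac{W^{2}}{3} + \frac{34 W}{3} - 1963 I W$)
$\left(p{\left(\left(-10\right) \left(-33\right),-1836 \right)} + 4495663\right) \left(391627 + 3518943\right) = \left(\left(-88 - \frac{\left(\left(-10\right) \left(-33\right)\right)^{2}}{3} + \frac{34 \left(\left(-10\right) \left(-33\right)\right)}{3} - - 3604068 \left(\left(-10\right) \left(-33\right)\right)\right) + 4495663\right) \left(391627 + 3518943\right) = \left(\left(-88 - \frac{330^{2}}{3} + \frac{34}{3} \cdot 330 - \left(-3604068\right) 330\right) + 4495663\right) 3910570 = \left(\left(-88 - 36300 + 3740 + 1189342440\right) + 4495663\right) 3910570 = \left(1189309792 + 4495663\right) 3910570 = 1193805455 \cdot 3910570 = 4668459798159350$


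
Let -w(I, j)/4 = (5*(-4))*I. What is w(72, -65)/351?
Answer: 640/39 ≈ 16.410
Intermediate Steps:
w(I, j) = 80*I (w(I, j) = -4*5*(-4)*I = -(-80)*I = 80*I)
w(72, -65)/351 = (80*72)/351 = 5760*(1/351) = 640/39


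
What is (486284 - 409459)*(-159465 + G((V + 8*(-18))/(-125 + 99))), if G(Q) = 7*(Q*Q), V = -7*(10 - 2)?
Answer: -2065024117625/169 ≈ -1.2219e+10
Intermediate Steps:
V = -56 (V = -7*8 = -56)
G(Q) = 7*Q**2
(486284 - 409459)*(-159465 + G((V + 8*(-18))/(-125 + 99))) = (486284 - 409459)*(-159465 + 7*((-56 + 8*(-18))/(-125 + 99))**2) = 76825*(-159465 + 7*((-56 - 144)/(-26))**2) = 76825*(-159465 + 7*(-200*(-1/26))**2) = 76825*(-159465 + 7*(100/13)**2) = 76825*(-159465 + 7*(10000/169)) = 76825*(-159465 + 70000/169) = 76825*(-26879585/169) = -2065024117625/169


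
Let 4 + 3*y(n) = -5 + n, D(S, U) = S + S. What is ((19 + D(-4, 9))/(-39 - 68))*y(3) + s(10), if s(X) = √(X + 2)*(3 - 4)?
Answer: 22/107 - 2*√3 ≈ -3.2585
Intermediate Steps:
D(S, U) = 2*S
s(X) = -√(2 + X) (s(X) = √(2 + X)*(-1) = -√(2 + X))
y(n) = -3 + n/3 (y(n) = -4/3 + (-5 + n)/3 = -4/3 + (-5/3 + n/3) = -3 + n/3)
((19 + D(-4, 9))/(-39 - 68))*y(3) + s(10) = ((19 + 2*(-4))/(-39 - 68))*(-3 + (⅓)*3) - √(2 + 10) = ((19 - 8)/(-107))*(-3 + 1) - √12 = (11*(-1/107))*(-2) - 2*√3 = -11/107*(-2) - 2*√3 = 22/107 - 2*√3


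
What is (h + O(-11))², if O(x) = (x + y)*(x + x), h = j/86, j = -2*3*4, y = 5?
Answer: 32080896/1849 ≈ 17350.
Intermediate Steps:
j = -24 (j = -6*4 = -24)
h = -12/43 (h = -24/86 = -24*1/86 = -12/43 ≈ -0.27907)
O(x) = 2*x*(5 + x) (O(x) = (x + 5)*(x + x) = (5 + x)*(2*x) = 2*x*(5 + x))
(h + O(-11))² = (-12/43 + 2*(-11)*(5 - 11))² = (-12/43 + 2*(-11)*(-6))² = (-12/43 + 132)² = (5664/43)² = 32080896/1849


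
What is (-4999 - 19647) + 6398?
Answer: -18248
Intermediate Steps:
(-4999 - 19647) + 6398 = -24646 + 6398 = -18248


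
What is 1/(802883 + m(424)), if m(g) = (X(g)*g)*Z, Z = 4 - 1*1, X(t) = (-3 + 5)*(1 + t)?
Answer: 1/1884083 ≈ 5.3076e-7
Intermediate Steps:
X(t) = 2 + 2*t (X(t) = 2*(1 + t) = 2 + 2*t)
Z = 3 (Z = 4 - 1 = 3)
m(g) = 3*g*(2 + 2*g) (m(g) = ((2 + 2*g)*g)*3 = (g*(2 + 2*g))*3 = 3*g*(2 + 2*g))
1/(802883 + m(424)) = 1/(802883 + 6*424*(1 + 424)) = 1/(802883 + 6*424*425) = 1/(802883 + 1081200) = 1/1884083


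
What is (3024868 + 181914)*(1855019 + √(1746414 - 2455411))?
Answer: 5948641538858 + 3206782*I*√708997 ≈ 5.9486e+12 + 2.7002e+9*I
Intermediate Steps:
(3024868 + 181914)*(1855019 + √(1746414 - 2455411)) = 3206782*(1855019 + √(-708997)) = 3206782*(1855019 + I*√708997) = 5948641538858 + 3206782*I*√708997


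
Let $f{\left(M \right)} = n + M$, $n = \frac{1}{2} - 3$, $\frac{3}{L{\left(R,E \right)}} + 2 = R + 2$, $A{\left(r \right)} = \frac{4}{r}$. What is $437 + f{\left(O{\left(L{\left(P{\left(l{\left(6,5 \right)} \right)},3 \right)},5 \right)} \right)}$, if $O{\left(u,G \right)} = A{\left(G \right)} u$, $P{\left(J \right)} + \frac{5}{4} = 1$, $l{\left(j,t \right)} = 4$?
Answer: $\frac{4249}{10} \approx 424.9$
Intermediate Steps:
$P{\left(J \right)} = - \frac{1}{4}$ ($P{\left(J \right)} = - \frac{5}{4} + 1 = - \frac{1}{4}$)
$L{\left(R,E \right)} = \frac{3}{R}$ ($L{\left(R,E \right)} = \frac{3}{-2 + \left(R + 2\right)} = \frac{3}{-2 + \left(2 + R\right)} = \frac{3}{R}$)
$O{\left(u,G \right)} = \frac{4 u}{G}$ ($O{\left(u,G \right)} = \frac{4}{G} u = \frac{4 u}{G}$)
$n = - \frac{5}{2}$ ($n = \frac{1}{2} - 3 = - \frac{5}{2} \approx -2.5$)
$f{\left(M \right)} = - \frac{5}{2} + M$
$437 + f{\left(O{\left(L{\left(P{\left(l{\left(6,5 \right)} \right)},3 \right)},5 \right)} \right)} = 437 + \left(- \frac{5}{2} + \frac{4 \frac{3}{- \frac{1}{4}}}{5}\right) = 437 + \left(- \frac{5}{2} + 4 \cdot 3 \left(-4\right) \frac{1}{5}\right) = 437 + \left(- \frac{5}{2} + 4 \left(-12\right) \frac{1}{5}\right) = 437 - \frac{121}{10} = \frac{4249}{10}$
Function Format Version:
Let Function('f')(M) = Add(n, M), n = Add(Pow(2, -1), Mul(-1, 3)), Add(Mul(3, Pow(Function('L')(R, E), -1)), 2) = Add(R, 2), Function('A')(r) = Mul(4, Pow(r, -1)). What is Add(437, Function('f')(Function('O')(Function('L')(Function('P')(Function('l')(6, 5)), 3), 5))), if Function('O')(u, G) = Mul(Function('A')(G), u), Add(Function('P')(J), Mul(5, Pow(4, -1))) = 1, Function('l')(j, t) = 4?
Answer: Rational(4249, 10) ≈ 424.90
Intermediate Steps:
Function('P')(J) = Rational(-1, 4) (Function('P')(J) = Add(Rational(-5, 4), 1) = Rational(-1, 4))
Function('L')(R, E) = Mul(3, Pow(R, -1)) (Function('L')(R, E) = Mul(3, Pow(Add(-2, Add(R, 2)), -1)) = Mul(3, Pow(Add(-2, Add(2, R)), -1)) = Mul(3, Pow(R, -1)))
Function('O')(u, G) = Mul(4, u, Pow(G, -1)) (Function('O')(u, G) = Mul(Mul(4, Pow(G, -1)), u) = Mul(4, u, Pow(G, -1)))
n = Rational(-5, 2) (n = Add(Rational(1, 2), -3) = Rational(-5, 2) ≈ -2.5000)
Function('f')(M) = Add(Rational(-5, 2), M)
Add(437, Function('f')(Function('O')(Function('L')(Function('P')(Function('l')(6, 5)), 3), 5))) = Add(437, Add(Rational(-5, 2), Mul(4, Mul(3, Pow(Rational(-1, 4), -1)), Pow(5, -1)))) = Add(437, Add(Rational(-5, 2), Mul(4, Mul(3, -4), Rational(1, 5)))) = Add(437, Add(Rational(-5, 2), Mul(4, -12, Rational(1, 5)))) = Add(437, Add(Rational(-5, 2), Rational(-48, 5))) = Add(437, Rational(-121, 10)) = Rational(4249, 10)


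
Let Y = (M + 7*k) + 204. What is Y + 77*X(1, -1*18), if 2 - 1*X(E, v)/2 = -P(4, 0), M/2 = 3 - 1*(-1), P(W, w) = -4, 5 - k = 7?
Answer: -110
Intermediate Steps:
k = -2 (k = 5 - 1*7 = 5 - 7 = -2)
M = 8 (M = 2*(3 - 1*(-1)) = 2*(3 + 1) = 2*4 = 8)
X(E, v) = -4 (X(E, v) = 4 - (-2)*(-4) = 4 - 2*4 = 4 - 8 = -4)
Y = 198 (Y = (8 + 7*(-2)) + 204 = (8 - 14) + 204 = -6 + 204 = 198)
Y + 77*X(1, -1*18) = 198 + 77*(-4) = 198 - 308 = -110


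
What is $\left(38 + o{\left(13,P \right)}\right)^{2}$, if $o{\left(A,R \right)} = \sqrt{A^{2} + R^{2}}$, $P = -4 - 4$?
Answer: $\left(38 + \sqrt{233}\right)^{2} \approx 2837.1$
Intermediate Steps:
$P = -8$
$\left(38 + o{\left(13,P \right)}\right)^{2} = \left(38 + \sqrt{13^{2} + \left(-8\right)^{2}}\right)^{2} = \left(38 + \sqrt{169 + 64}\right)^{2} = \left(38 + \sqrt{233}\right)^{2}$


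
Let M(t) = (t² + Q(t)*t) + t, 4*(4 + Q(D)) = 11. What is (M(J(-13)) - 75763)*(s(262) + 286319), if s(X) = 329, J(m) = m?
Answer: -21667937306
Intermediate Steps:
Q(D) = -5/4 (Q(D) = -4 + (¼)*11 = -4 + 11/4 = -5/4)
M(t) = t² - t/4 (M(t) = (t² - 5*t/4) + t = t² - t/4)
(M(J(-13)) - 75763)*(s(262) + 286319) = (-13*(-¼ - 13) - 75763)*(329 + 286319) = (-13*(-53/4) - 75763)*286648 = (689/4 - 75763)*286648 = -302363/4*286648 = -21667937306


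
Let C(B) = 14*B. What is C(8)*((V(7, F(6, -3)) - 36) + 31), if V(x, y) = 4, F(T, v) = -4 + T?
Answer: -112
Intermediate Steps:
C(8)*((V(7, F(6, -3)) - 36) + 31) = (14*8)*((4 - 36) + 31) = 112*(-32 + 31) = 112*(-1) = -112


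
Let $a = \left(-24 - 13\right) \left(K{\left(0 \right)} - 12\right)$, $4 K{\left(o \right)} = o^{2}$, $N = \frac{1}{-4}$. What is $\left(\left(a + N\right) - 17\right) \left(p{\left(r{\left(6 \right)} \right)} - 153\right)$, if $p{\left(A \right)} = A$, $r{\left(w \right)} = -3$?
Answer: $-66573$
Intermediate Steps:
$N = - \frac{1}{4} \approx -0.25$
$K{\left(o \right)} = \frac{o^{2}}{4}$
$a = 444$ ($a = \left(-24 - 13\right) \left(\frac{0^{2}}{4} - 12\right) = - 37 \left(\frac{1}{4} \cdot 0 - 12\right) = - 37 \left(0 - 12\right) = \left(-37\right) \left(-12\right) = 444$)
$\left(\left(a + N\right) - 17\right) \left(p{\left(r{\left(6 \right)} \right)} - 153\right) = \left(\left(444 - \frac{1}{4}\right) - 17\right) \left(-3 - 153\right) = \left(\frac{1775}{4} - 17\right) \left(-156\right) = \frac{1707}{4} \left(-156\right) = -66573$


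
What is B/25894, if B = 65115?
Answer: 65115/25894 ≈ 2.5147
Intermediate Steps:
B/25894 = 65115/25894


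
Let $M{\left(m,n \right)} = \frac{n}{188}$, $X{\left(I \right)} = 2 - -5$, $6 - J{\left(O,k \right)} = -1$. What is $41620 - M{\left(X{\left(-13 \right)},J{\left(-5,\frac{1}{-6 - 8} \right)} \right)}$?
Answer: $\frac{7824553}{188} \approx 41620.0$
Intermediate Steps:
$J{\left(O,k \right)} = 7$ ($J{\left(O,k \right)} = 6 - -1 = 6 + 1 = 7$)
$X{\left(I \right)} = 7$ ($X{\left(I \right)} = 2 + 5 = 7$)
$M{\left(m,n \right)} = \frac{n}{188}$ ($M{\left(m,n \right)} = n \frac{1}{188} = \frac{n}{188}$)
$41620 - M{\left(X{\left(-13 \right)},J{\left(-5,\frac{1}{-6 - 8} \right)} \right)} = 41620 - \frac{1}{188} \cdot 7 = 41620 - \frac{7}{188} = \frac{7824553}{188}$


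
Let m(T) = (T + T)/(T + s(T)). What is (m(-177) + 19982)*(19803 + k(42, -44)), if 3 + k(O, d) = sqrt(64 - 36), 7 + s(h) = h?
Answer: 142834348800/361 + 14427712*sqrt(7)/361 ≈ 3.9577e+8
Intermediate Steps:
s(h) = -7 + h
k(O, d) = -3 + 2*sqrt(7) (k(O, d) = -3 + sqrt(64 - 36) = -3 + sqrt(28) = -3 + 2*sqrt(7))
m(T) = 2*T/(-7 + 2*T) (m(T) = (T + T)/(T + (-7 + T)) = (2*T)/(-7 + 2*T) = 2*T/(-7 + 2*T))
(m(-177) + 19982)*(19803 + k(42, -44)) = (2*(-177)/(-7 + 2*(-177)) + 19982)*(19803 + (-3 + 2*sqrt(7))) = (2*(-177)/(-7 - 354) + 19982)*(19800 + 2*sqrt(7)) = (2*(-177)/(-361) + 19982)*(19800 + 2*sqrt(7)) = (2*(-177)*(-1/361) + 19982)*(19800 + 2*sqrt(7)) = (354/361 + 19982)*(19800 + 2*sqrt(7)) = 7213856*(19800 + 2*sqrt(7))/361 = 142834348800/361 + 14427712*sqrt(7)/361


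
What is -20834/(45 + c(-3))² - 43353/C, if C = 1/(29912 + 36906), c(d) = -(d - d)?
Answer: -5865940547684/2025 ≈ -2.8968e+9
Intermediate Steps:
c(d) = 0 (c(d) = -1*0 = 0)
C = 1/66818 ≈ 1.4966e-5
-20834/(45 + c(-3))² - 43353/C = -20834/(45 + 0)² - 43353/1/66818 = -20834/(45²) - 43353*66818 = -20834/2025 - 2896760754 = -5865940547684/2025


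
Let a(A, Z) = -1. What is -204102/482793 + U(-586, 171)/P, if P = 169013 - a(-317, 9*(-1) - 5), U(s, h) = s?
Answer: -252021827/591295479 ≈ -0.42622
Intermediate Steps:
P = 169014 (P = 169013 - 1*(-1) = 169013 + 1 = 169014)
-204102/482793 + U(-586, 171)/P = -204102/482793 - 586/169014 = -204102*1/482793 - 586*1/169014 = -2958/6997 - 293/84507 = -252021827/591295479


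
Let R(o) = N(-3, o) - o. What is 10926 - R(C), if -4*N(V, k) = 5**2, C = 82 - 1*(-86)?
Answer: 44401/4 ≈ 11100.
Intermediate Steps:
C = 168 (C = 82 + 86 = 168)
N(V, k) = -25/4 (N(V, k) = -1/4*5**2 = -1/4*25 = -25/4)
R(o) = -25/4 - o
10926 - R(C) = 10926 - (-25/4 - 1*168) = 10926 - (-25/4 - 168) = 10926 - 1*(-697/4) = 10926 + 697/4 = 44401/4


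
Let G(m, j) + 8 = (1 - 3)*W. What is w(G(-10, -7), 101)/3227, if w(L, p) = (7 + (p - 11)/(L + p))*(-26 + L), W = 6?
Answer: -3358/29043 ≈ -0.11562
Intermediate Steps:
G(m, j) = -20 (G(m, j) = -8 + (1 - 3)*6 = -8 - 2*6 = -8 - 12 = -20)
w(L, p) = (-26 + L)*(7 + (-11 + p)/(L + p)) (w(L, p) = (7 + (-11 + p)/(L + p))*(-26 + L) = (-26 + L)*(7 + (-11 + p)/(L + p)))
w(G(-10, -7), 101)/3227 = ((286 - 208*101 - 193*(-20) + 7*(-20)² + 8*(-20)*101)/(-20 + 101))/3227 = ((286 - 21008 + 3860 + 7*400 - 16160)/81)*(1/3227) = ((286 - 21008 + 3860 + 2800 - 16160)/81)*(1/3227) = ((1/81)*(-30222))*(1/3227) = -3358/9*1/3227 = -3358/29043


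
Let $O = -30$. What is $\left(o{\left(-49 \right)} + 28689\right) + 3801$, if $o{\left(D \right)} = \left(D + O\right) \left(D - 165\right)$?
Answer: $49396$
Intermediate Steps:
$o{\left(D \right)} = \left(-165 + D\right) \left(-30 + D\right)$ ($o{\left(D \right)} = \left(D - 30\right) \left(D - 165\right) = \left(-30 + D\right) \left(-165 + D\right) = \left(-165 + D\right) \left(-30 + D\right)$)
$\left(o{\left(-49 \right)} + 28689\right) + 3801 = \left(\left(4950 + \left(-49\right)^{2} - -9555\right) + 28689\right) + 3801 = \left(\left(4950 + 2401 + 9555\right) + 28689\right) + 3801 = \left(16906 + 28689\right) + 3801 = 45595 + 3801 = 49396$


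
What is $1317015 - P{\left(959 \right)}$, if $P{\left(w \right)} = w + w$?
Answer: $1315097$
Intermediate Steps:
$P{\left(w \right)} = 2 w$
$1317015 - P{\left(959 \right)} = 1317015 - 2 \cdot 959 = 1317015 - 1918 = 1315097$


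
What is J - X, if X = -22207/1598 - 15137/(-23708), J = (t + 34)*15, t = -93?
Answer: -16513135105/18942692 ≈ -871.74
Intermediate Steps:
J = -885 (J = (-93 + 34)*15 = -59*15 = -885)
X = -251147315/18942692 (X = -22207*1/1598 - 15137*(-1/23708) = -22207/1598 + 15137/23708 = -251147315/18942692 ≈ -13.258)
J - X = -885 - 1*(-251147315/18942692) = -885 + 251147315/18942692 = -16513135105/18942692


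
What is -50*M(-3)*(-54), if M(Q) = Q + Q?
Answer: -16200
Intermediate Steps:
M(Q) = 2*Q
-50*M(-3)*(-54) = -100*(-3)*(-54) = -50*(-6)*(-54) = 300*(-54) = -16200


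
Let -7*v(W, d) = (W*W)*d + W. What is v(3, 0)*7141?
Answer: -21423/7 ≈ -3060.4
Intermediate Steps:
v(W, d) = -W/7 - d*W²/7 (v(W, d) = -((W*W)*d + W)/7 = -(W²*d + W)/7 = -(d*W² + W)/7 = -(W + d*W²)/7 = -W/7 - d*W²/7)
v(3, 0)*7141 = -⅐*3*(1 + 3*0)*7141 = -⅐*3*(1 + 0)*7141 = -⅐*3*1*7141 = -3/7*7141 = -21423/7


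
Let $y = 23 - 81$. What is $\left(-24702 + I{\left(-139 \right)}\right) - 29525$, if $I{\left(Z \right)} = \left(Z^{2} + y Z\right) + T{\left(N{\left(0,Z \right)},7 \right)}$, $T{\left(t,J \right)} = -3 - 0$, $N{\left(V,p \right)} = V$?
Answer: $-26847$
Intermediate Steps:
$T{\left(t,J \right)} = -3$ ($T{\left(t,J \right)} = -3 + 0 = -3$)
$y = -58$ ($y = 23 - 81 = -58$)
$I{\left(Z \right)} = -3 + Z^{2} - 58 Z$ ($I{\left(Z \right)} = \left(Z^{2} - 58 Z\right) - 3 = -3 + Z^{2} - 58 Z$)
$\left(-24702 + I{\left(-139 \right)}\right) - 29525 = \left(-24702 - \left(-8059 - 19321\right)\right) - 29525 = \left(-24702 + \left(-3 + 19321 + 8062\right)\right) - 29525 = \left(-24702 + 27380\right) - 29525 = 2678 - 29525 = -26847$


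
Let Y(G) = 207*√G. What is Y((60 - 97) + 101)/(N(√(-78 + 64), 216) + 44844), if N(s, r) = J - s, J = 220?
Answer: 12437664/338460685 + 276*I*√14/338460685 ≈ 0.036748 + 3.0512e-6*I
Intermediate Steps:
N(s, r) = 220 - s
Y((60 - 97) + 101)/(N(√(-78 + 64), 216) + 44844) = (207*√((60 - 97) + 101))/((220 - √(-78 + 64)) + 44844) = (207*√(-37 + 101))/((220 - √(-14)) + 44844) = (207*√64)/((220 - I*√14) + 44844) = (207*8)/((220 - I*√14) + 44844) = 1656/(45064 - I*√14)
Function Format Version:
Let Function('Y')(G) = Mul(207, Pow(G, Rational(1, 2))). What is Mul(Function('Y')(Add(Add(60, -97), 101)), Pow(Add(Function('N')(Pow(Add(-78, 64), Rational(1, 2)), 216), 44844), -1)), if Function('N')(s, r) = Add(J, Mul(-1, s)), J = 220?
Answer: Add(Rational(12437664, 338460685), Mul(Rational(276, 338460685), I, Pow(14, Rational(1, 2)))) ≈ Add(0.036748, Mul(3.0512e-6, I))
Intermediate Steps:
Function('N')(s, r) = Add(220, Mul(-1, s))
Mul(Function('Y')(Add(Add(60, -97), 101)), Pow(Add(Function('N')(Pow(Add(-78, 64), Rational(1, 2)), 216), 44844), -1)) = Mul(Mul(207, Pow(Add(Add(60, -97), 101), Rational(1, 2))), Pow(Add(Add(220, Mul(-1, Pow(Add(-78, 64), Rational(1, 2)))), 44844), -1)) = Mul(Mul(207, Pow(Add(-37, 101), Rational(1, 2))), Pow(Add(Add(220, Mul(-1, Pow(-14, Rational(1, 2)))), 44844), -1)) = Mul(Mul(207, Pow(64, Rational(1, 2))), Pow(Add(Add(220, Mul(-1, Mul(I, Pow(14, Rational(1, 2))))), 44844), -1)) = Mul(Mul(207, 8), Pow(Add(Add(220, Mul(-1, I, Pow(14, Rational(1, 2)))), 44844), -1)) = Mul(1656, Pow(Add(45064, Mul(-1, I, Pow(14, Rational(1, 2)))), -1))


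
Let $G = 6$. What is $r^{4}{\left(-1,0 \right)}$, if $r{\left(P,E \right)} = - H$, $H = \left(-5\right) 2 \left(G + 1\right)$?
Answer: $24010000$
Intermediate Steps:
$H = -70$ ($H = \left(-5\right) 2 \left(6 + 1\right) = \left(-10\right) 7 = -70$)
$r{\left(P,E \right)} = 70$ ($r{\left(P,E \right)} = \left(-1\right) \left(-70\right) = 70$)
$r^{4}{\left(-1,0 \right)} = 70^{4} = 24010000$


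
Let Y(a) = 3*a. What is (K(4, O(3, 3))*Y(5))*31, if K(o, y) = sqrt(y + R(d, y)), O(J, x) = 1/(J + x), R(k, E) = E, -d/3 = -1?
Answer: 155*sqrt(3) ≈ 268.47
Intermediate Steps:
d = 3 (d = -3*(-1) = 3)
K(o, y) = sqrt(2)*sqrt(y) (K(o, y) = sqrt(y + y) = sqrt(2*y) = sqrt(2)*sqrt(y))
(K(4, O(3, 3))*Y(5))*31 = ((sqrt(2)*sqrt(1/(3 + 3)))*(3*5))*31 = ((sqrt(2)*sqrt(1/6))*15)*31 = ((sqrt(2)*(sqrt(6)/6))*15)*31 = ((sqrt(3)/3)*15)*31 = (5*sqrt(3))*31 = 155*sqrt(3)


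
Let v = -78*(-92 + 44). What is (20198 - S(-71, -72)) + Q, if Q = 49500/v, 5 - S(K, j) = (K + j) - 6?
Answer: 2085951/104 ≈ 20057.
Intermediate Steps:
S(K, j) = 11 - K - j (S(K, j) = 5 - ((K + j) - 6) = 5 - (-6 + K + j) = 5 + (6 - K - j) = 11 - K - j)
v = 3744 (v = -78*(-48) = 3744)
Q = 1375/104 (Q = 49500/3744 = 49500*(1/3744) = 1375/104 ≈ 13.221)
(20198 - S(-71, -72)) + Q = (20198 - (11 - 1*(-71) - 1*(-72))) + 1375/104 = (20198 - (11 + 71 + 72)) + 1375/104 = (20198 - 1*154) + 1375/104 = (20198 - 154) + 1375/104 = 20044 + 1375/104 = 2085951/104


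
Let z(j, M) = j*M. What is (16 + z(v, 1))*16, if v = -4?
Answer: 192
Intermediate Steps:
z(j, M) = M*j
(16 + z(v, 1))*16 = (16 + 1*(-4))*16 = (16 - 4)*16 = 12*16 = 192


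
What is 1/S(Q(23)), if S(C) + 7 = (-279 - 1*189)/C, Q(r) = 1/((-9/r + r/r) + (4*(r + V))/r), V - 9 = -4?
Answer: -23/59129 ≈ -0.00038898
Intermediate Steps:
V = 5 (V = 9 - 4 = 5)
Q(r) = 1/(1 - 9/r + (20 + 4*r)/r) (Q(r) = 1/((-9/r + r/r) + (4*(r + 5))/r) = 1/((-9/r + 1) + (4*(5 + r))/r) = 1/((1 - 9/r) + (20 + 4*r)/r) = 1/(1 - 9/r + (20 + 4*r)/r))
S(C) = -7 - 468/C (S(C) = -7 + (-279 - 1*189)/C = -7 + (-279 - 189)/C = -7 - 468/C)
1/S(Q(23)) = 1/(-7 - 468/(23/(11 + 5*23))) = 1/(-7 - 468/(23/(11 + 115))) = 1/(-7 - 468/(23/126)) = 1/(-7 - 468/(23*(1/126))) = 1/(-7 - 468/23/126) = 1/(-7 - 468*126/23) = 1/(-7 - 58968/23) = 1/(-59129/23) = -23/59129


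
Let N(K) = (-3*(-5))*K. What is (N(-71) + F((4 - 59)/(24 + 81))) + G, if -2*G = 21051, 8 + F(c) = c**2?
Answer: -10229635/882 ≈ -11598.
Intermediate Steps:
F(c) = -8 + c**2
G = -21051/2 (G = -1/2*21051 = -21051/2 ≈ -10526.)
N(K) = 15*K
(N(-71) + F((4 - 59)/(24 + 81))) + G = (15*(-71) + (-8 + ((4 - 59)/(24 + 81))**2)) - 21051/2 = (-1065 + (-8 + (-55/105)**2)) - 21051/2 = (-1065 + (-8 + (-55*1/105)**2)) - 21051/2 = (-1065 + (-8 + (-11/21)**2)) - 21051/2 = (-1065 + (-8 + 121/441)) - 21051/2 = (-1065 - 3407/441) - 21051/2 = -473072/441 - 21051/2 = -10229635/882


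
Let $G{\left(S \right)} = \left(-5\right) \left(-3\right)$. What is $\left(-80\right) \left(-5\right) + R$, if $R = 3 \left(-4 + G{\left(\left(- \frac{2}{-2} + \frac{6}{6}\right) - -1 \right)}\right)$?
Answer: $433$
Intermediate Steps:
$G{\left(S \right)} = 15$
$R = 33$ ($R = 3 \left(-4 + 15\right) = 3 \cdot 11 = 33$)
$\left(-80\right) \left(-5\right) + R = \left(-80\right) \left(-5\right) + 33 = 400 + 33 = 433$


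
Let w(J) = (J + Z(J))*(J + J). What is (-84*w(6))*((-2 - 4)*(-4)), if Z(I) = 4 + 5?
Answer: -362880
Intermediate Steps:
Z(I) = 9
w(J) = 2*J*(9 + J) (w(J) = (J + 9)*(J + J) = (9 + J)*(2*J) = 2*J*(9 + J))
(-84*w(6))*((-2 - 4)*(-4)) = (-168*6*(9 + 6))*((-2 - 4)*(-4)) = (-168*6*15)*(-6*(-4)) = -84*180*24 = -15120*24 = -362880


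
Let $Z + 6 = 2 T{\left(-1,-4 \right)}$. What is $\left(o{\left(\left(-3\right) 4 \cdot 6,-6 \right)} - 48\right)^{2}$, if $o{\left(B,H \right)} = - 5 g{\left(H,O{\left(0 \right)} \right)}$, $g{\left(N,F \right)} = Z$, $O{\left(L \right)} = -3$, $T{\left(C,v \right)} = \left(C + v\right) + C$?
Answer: $1764$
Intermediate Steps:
$T{\left(C,v \right)} = v + 2 C$
$Z = -18$ ($Z = -6 + 2 \left(-4 + 2 \left(-1\right)\right) = -6 + 2 \left(-4 - 2\right) = -6 + 2 \left(-6\right) = -6 - 12 = -18$)
$g{\left(N,F \right)} = -18$
$o{\left(B,H \right)} = 90$ ($o{\left(B,H \right)} = \left(-5\right) \left(-18\right) = 90$)
$\left(o{\left(\left(-3\right) 4 \cdot 6,-6 \right)} - 48\right)^{2} = \left(90 - 48\right)^{2} = 42^{2} = 1764$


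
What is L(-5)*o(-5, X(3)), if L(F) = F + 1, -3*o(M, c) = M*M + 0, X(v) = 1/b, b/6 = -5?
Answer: 100/3 ≈ 33.333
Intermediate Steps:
b = -30 (b = 6*(-5) = -30)
X(v) = -1/30 (X(v) = 1/(-30) = -1/30)
o(M, c) = -M²/3 (o(M, c) = -(M*M + 0)/3 = -(M² + 0)/3 = -M²/3)
L(F) = 1 + F
L(-5)*o(-5, X(3)) = (1 - 5)*(-⅓*(-5)²) = -(-4)*25/3 = -4*(-25/3) = 100/3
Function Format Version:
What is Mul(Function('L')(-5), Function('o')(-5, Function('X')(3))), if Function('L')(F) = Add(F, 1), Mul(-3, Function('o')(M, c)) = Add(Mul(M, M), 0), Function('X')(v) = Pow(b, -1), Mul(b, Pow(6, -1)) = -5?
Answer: Rational(100, 3) ≈ 33.333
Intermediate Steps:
b = -30 (b = Mul(6, -5) = -30)
Function('X')(v) = Rational(-1, 30) (Function('X')(v) = Pow(-30, -1) = Rational(-1, 30))
Function('o')(M, c) = Mul(Rational(-1, 3), Pow(M, 2)) (Function('o')(M, c) = Mul(Rational(-1, 3), Add(Mul(M, M), 0)) = Mul(Rational(-1, 3), Add(Pow(M, 2), 0)) = Mul(Rational(-1, 3), Pow(M, 2)))
Function('L')(F) = Add(1, F)
Mul(Function('L')(-5), Function('o')(-5, Function('X')(3))) = Mul(Add(1, -5), Mul(Rational(-1, 3), Pow(-5, 2))) = Mul(-4, Mul(Rational(-1, 3), 25)) = Mul(-4, Rational(-25, 3)) = Rational(100, 3)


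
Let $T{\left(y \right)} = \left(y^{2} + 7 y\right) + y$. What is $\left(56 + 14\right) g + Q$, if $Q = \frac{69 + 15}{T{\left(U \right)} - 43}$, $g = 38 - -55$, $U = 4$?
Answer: $\frac{32634}{5} \approx 6526.8$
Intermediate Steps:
$g = 93$ ($g = 38 + 55 = 93$)
$T{\left(y \right)} = y^{2} + 8 y$
$Q = \frac{84}{5}$ ($Q = \frac{69 + 15}{4 \left(8 + 4\right) - 43} = \frac{84}{4 \cdot 12 - 43} = \frac{84}{48 - 43} = \frac{84}{5} \approx 16.8$)
$\left(56 + 14\right) g + Q = \left(56 + 14\right) 93 + \frac{84}{5} = 70 \cdot 93 + \frac{84}{5} = 6510 + \frac{84}{5} = \frac{32634}{5}$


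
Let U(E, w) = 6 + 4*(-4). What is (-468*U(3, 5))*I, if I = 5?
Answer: 23400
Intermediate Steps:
U(E, w) = -10 (U(E, w) = 6 - 16 = -10)
(-468*U(3, 5))*I = -468*(-10)*5 = -78*(-60)*5 = 4680*5 = 23400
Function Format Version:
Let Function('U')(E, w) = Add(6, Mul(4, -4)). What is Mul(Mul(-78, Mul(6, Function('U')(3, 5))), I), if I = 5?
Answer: 23400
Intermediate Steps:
Function('U')(E, w) = -10 (Function('U')(E, w) = Add(6, -16) = -10)
Mul(Mul(-78, Mul(6, Function('U')(3, 5))), I) = Mul(Mul(-78, Mul(6, -10)), 5) = Mul(Mul(-78, -60), 5) = Mul(4680, 5) = 23400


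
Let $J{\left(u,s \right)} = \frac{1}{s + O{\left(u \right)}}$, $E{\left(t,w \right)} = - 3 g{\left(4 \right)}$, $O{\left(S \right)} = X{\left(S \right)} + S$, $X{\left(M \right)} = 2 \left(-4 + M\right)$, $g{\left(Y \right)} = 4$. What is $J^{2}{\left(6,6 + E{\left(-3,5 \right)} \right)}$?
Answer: $\frac{1}{16} \approx 0.0625$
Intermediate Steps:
$X{\left(M \right)} = -8 + 2 M$
$O{\left(S \right)} = -8 + 3 S$ ($O{\left(S \right)} = \left(-8 + 2 S\right) + S = -8 + 3 S$)
$E{\left(t,w \right)} = -12$ ($E{\left(t,w \right)} = \left(-3\right) 4 = -12$)
$J{\left(u,s \right)} = \frac{1}{-8 + s + 3 u}$ ($J{\left(u,s \right)} = \frac{1}{s + \left(-8 + 3 u\right)} = \frac{1}{-8 + s + 3 u}$)
$J^{2}{\left(6,6 + E{\left(-3,5 \right)} \right)} = \left(\frac{1}{-8 + \left(6 - 12\right) + 3 \cdot 6}\right)^{2} = \left(\frac{1}{-8 - 6 + 18}\right)^{2} = \left(\frac{1}{4}\right)^{2} = \frac{1}{16}$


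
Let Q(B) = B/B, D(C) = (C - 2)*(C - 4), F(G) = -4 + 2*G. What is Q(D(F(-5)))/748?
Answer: 1/748 ≈ 0.0013369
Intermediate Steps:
D(C) = (-4 + C)*(-2 + C) (D(C) = (-2 + C)*(-4 + C) = (-4 + C)*(-2 + C))
Q(B) = 1
Q(D(F(-5)))/748 = 1/748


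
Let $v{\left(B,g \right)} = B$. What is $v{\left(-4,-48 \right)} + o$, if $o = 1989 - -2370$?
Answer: $4355$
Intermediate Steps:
$o = 4359$ ($o = 1989 + 2370 = 4359$)
$v{\left(-4,-48 \right)} + o = -4 + 4359 = 4355$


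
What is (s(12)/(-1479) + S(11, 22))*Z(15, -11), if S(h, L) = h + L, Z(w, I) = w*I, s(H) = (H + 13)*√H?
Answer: -5445 + 2750*√3/493 ≈ -5435.3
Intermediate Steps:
s(H) = √H*(13 + H) (s(H) = (13 + H)*√H = √H*(13 + H))
Z(w, I) = I*w
S(h, L) = L + h
(s(12)/(-1479) + S(11, 22))*Z(15, -11) = ((√12*(13 + 12))/(-1479) + (22 + 11))*(-11*15) = (((2*√3)*25)*(-1/1479) + 33)*(-165) = ((50*√3)*(-1/1479) + 33)*(-165) = (-50*√3/1479 + 33)*(-165) = (33 - 50*√3/1479)*(-165) = -5445 + 2750*√3/493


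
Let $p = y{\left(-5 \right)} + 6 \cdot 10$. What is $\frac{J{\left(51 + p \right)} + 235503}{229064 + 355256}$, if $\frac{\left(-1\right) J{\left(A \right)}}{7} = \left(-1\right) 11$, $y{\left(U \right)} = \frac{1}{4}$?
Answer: $\frac{11779}{29216} \approx 0.40317$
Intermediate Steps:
$y{\left(U \right)} = \frac{1}{4}$
$p = \frac{241}{4}$ ($p = \frac{1}{4} + 6 \cdot 10 = \frac{1}{4} + 60 = \frac{241}{4} \approx 60.25$)
$J{\left(A \right)} = 77$ ($J{\left(A \right)} = - 7 \left(\left(-1\right) 11\right) = \left(-7\right) \left(-11\right) = 77$)
$\frac{J{\left(51 + p \right)} + 235503}{229064 + 355256} = \frac{77 + 235503}{229064 + 355256} = \frac{235580}{584320} = 235580 \cdot \frac{1}{584320} = \frac{11779}{29216}$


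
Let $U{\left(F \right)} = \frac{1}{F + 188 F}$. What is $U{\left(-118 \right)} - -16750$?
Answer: $\frac{373558499}{22302} \approx 16750.0$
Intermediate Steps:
$U{\left(F \right)} = \frac{1}{189 F}$
$U{\left(-118 \right)} - -16750 = \frac{1}{189 \left(-118\right)} - -16750 = \frac{1}{189} \left(- \frac{1}{118}\right) + 16750 = - \frac{1}{22302} + 16750 = \frac{373558499}{22302}$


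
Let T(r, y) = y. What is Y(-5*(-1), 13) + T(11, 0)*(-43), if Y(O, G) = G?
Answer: 13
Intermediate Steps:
Y(-5*(-1), 13) + T(11, 0)*(-43) = 13 + 0*(-43) = 13 + 0 = 13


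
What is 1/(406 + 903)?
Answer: 1/1309 ≈ 0.00076394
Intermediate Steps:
1/(406 + 903) = 1/1309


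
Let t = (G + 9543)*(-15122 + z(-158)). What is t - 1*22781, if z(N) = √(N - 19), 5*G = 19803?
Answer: -1021121101/5 + 67518*I*√177/5 ≈ -2.0422e+8 + 1.7965e+5*I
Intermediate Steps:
G = 19803/5 (G = (⅕)*19803 = 19803/5 ≈ 3960.6)
z(N) = √(-19 + N)
t = -1021007196/5 + 67518*I*√177/5 (t = (19803/5 + 9543)*(-15122 + √(-19 - 158)) = 67518*(-15122 + √(-177))/5 = 67518*(-15122 + I*√177)/5 = -1021007196/5 + 67518*I*√177/5 ≈ -2.042e+8 + 1.7965e+5*I)
t - 1*22781 = (-1021007196/5 + 67518*I*√177/5) - 1*22781 = (-1021007196/5 + 67518*I*√177/5) - 22781 = -1021121101/5 + 67518*I*√177/5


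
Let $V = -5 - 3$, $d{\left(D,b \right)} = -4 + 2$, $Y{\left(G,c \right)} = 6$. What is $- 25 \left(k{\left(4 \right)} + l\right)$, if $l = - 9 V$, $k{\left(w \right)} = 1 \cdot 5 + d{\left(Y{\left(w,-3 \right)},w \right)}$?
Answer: $-1875$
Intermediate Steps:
$d{\left(D,b \right)} = -2$
$V = -8$
$k{\left(w \right)} = 3$ ($k{\left(w \right)} = 1 \cdot 5 - 2 = 5 - 2 = 3$)
$l = 72$ ($l = \left(-9\right) \left(-8\right) = 72$)
$- 25 \left(k{\left(4 \right)} + l\right) = - 25 \left(3 + 72\right) = \left(-25\right) 75 = -1875$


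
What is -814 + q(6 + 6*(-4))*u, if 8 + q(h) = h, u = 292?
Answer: -8406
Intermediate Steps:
q(h) = -8 + h
-814 + q(6 + 6*(-4))*u = -814 + (-8 + (6 + 6*(-4)))*292 = -814 + (-8 + (6 - 24))*292 = -814 + (-8 - 18)*292 = -814 - 26*292 = -814 - 7592 = -8406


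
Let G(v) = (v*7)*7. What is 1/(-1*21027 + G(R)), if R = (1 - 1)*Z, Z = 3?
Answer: -1/21027 ≈ -4.7558e-5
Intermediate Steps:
R = 0 (R = (1 - 1)*3 = 0*3 = 0)
G(v) = 49*v (G(v) = (7*v)*7 = 49*v)
1/(-1*21027 + G(R)) = 1/(-1*21027 + 49*0) = 1/(-21027 + 0) = 1/(-21027) = -1/21027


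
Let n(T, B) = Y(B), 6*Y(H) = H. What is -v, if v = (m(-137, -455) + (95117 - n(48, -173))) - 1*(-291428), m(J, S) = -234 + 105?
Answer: -2318669/6 ≈ -3.8645e+5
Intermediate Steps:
Y(H) = H/6
n(T, B) = B/6
m(J, S) = -129
v = 2318669/6 (v = (-129 + (95117 - (-173)/6)) - 1*(-291428) = (-129 + (95117 - 1*(-173/6))) + 291428 = (-129 + (95117 + 173/6)) + 291428 = (-129 + 570875/6) + 291428 = 570101/6 + 291428 = 2318669/6 ≈ 3.8645e+5)
-v = -1*2318669/6 = -2318669/6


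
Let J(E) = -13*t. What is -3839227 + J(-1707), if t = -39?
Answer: -3838720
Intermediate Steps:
J(E) = 507 (J(E) = -13*(-39) = 507)
-3839227 + J(-1707) = -3839227 + 507 = -3838720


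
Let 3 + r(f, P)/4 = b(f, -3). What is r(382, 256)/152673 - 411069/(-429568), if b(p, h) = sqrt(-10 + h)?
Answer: 20917994207/21861145088 + 4*I*sqrt(13)/152673 ≈ 0.95686 + 9.4465e-5*I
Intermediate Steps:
r(f, P) = -12 + 4*I*sqrt(13) (r(f, P) = -12 + 4*sqrt(-10 - 3) = -12 + 4*sqrt(-13) = -12 + 4*(I*sqrt(13)) = -12 + 4*I*sqrt(13))
r(382, 256)/152673 - 411069/(-429568) = (-12 + 4*I*sqrt(13))/152673 - 411069/(-429568) = (-12 + 4*I*sqrt(13))*(1/152673) - 411069*(-1/429568) = (-4/50891 + 4*I*sqrt(13)/152673) + 411069/429568 = 20917994207/21861145088 + 4*I*sqrt(13)/152673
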